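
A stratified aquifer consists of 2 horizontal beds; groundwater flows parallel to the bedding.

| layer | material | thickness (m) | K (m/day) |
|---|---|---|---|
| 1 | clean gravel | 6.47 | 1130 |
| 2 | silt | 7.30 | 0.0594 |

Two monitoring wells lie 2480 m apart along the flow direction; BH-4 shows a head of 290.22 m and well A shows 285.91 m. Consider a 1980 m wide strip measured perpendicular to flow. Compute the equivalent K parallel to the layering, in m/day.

Flow is parallel to layering, so each bed carries its own Darcy discharge and the transmissivities add.
Σ(K_i·b_i) = 1130×6.47 + 0.0594×7.30 = 7312 m²/day.
Total thickness b = 13.77 m, so K_eq = Σ(K_i·b_i)/b = 531.0 m/day.

531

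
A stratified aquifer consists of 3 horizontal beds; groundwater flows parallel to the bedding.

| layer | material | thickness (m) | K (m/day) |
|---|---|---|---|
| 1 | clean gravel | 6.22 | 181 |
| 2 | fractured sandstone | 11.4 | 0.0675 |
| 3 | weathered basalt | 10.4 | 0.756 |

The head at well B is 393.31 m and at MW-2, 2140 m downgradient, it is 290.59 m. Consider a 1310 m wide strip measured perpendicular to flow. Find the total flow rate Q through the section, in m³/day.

Flow is parallel to layering, so each bed carries its own Darcy discharge and the transmissivities add.
Σ(K_i·b_i) = 181×6.22 + 0.0675×11.4 + 0.756×10.4 = 1134 m²/day.
Hydraulic gradient i = (393.31 − 290.59) / 2140 = 102.72 / 2140 = 0.04800.
Q = Σ(K_i·b_i) · W · i = 1134 × 1310 × 0.04800 = 71334 m³/day.

71300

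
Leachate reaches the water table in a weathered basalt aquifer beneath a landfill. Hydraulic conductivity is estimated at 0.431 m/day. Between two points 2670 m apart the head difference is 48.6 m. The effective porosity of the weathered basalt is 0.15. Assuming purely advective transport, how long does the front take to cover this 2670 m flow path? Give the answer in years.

Hydraulic gradient i = Δh / L = 48.6 / 2670 = 0.01820.
Darcy flux q = K · i = 0.4310 × 0.01820 = 0.007845 m/day.
Seepage velocity v = q / n_e = 0.007845 / 0.15 = 0.05230 m/day.
Travel time t = L / v = 2670 / 0.05230 = 51051 days = 139.8 years.

140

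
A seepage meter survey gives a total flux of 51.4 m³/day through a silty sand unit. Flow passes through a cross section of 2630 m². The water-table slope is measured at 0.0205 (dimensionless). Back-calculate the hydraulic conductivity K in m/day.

Hydraulic gradient i = 0.0205.
From Q = K·A·i, K = Q / (A·i) = 51.4 / (2630 × 0.02050) = 0.9534 m/day.

0.953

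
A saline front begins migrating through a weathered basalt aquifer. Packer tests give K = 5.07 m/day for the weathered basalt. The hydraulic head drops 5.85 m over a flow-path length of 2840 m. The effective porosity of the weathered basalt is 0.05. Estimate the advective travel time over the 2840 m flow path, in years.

37.2

Hydraulic gradient i = Δh / L = 5.85 / 2840 = 0.002060.
Darcy flux q = K · i = 5.070 × 0.002060 = 0.01044 m/day.
Seepage velocity v = q / n_e = 0.01044 / 0.05 = 0.2089 m/day.
Travel time t = L / v = 2840 / 0.2089 = 13597 days = 37.23 years.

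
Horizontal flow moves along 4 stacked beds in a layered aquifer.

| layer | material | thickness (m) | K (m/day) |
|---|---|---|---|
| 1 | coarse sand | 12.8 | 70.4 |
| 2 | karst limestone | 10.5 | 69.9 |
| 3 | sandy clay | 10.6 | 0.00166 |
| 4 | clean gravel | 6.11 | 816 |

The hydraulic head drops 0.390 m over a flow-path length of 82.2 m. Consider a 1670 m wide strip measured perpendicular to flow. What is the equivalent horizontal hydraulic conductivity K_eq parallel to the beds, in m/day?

Flow is parallel to layering, so each bed carries its own Darcy discharge and the transmissivities add.
Σ(K_i·b_i) = 70.4×12.8 + 69.9×10.5 + 0.00166×10.6 + 816×6.11 = 6621 m²/day.
Total thickness b = 40.01 m, so K_eq = Σ(K_i·b_i)/b = 165.5 m/day.

165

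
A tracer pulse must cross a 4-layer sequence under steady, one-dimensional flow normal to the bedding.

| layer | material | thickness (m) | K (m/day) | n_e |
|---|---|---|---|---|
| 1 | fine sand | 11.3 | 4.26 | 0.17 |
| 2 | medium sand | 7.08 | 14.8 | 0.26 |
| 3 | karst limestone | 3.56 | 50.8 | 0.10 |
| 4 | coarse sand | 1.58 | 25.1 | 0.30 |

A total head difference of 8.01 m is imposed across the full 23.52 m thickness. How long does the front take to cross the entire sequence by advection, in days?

1.87

With flow normal to the layers, continuity requires the same specific discharge q through every layer.
Σ(b_i/K_i) = 11.3/4.26 + 7.08/14.8 + 3.56/50.8 + 1.58/25.1 = 3.264 d.
q = Δh / Σ(b_i/K_i) = 8.01 / 3.264 = 2.454 m/day.
In each layer the seepage velocity is v_i = q/n_i, so the layer transit time is t_i = b_i·n_i / q:
  layer 1 (fine sand): t_1 = 11.3 × 0.17 / 2.454 = 0.7828 d
  layer 2 (medium sand): t_2 = 7.08 × 0.26 / 2.454 = 0.7501 d
  layer 3 (karst limestone): t_3 = 3.56 × 0.10 / 2.454 = 0.1451 d
  layer 4 (coarse sand): t_4 = 1.58 × 0.30 / 2.454 = 0.1931 d
Total t = Σ t_i = 1.871 days.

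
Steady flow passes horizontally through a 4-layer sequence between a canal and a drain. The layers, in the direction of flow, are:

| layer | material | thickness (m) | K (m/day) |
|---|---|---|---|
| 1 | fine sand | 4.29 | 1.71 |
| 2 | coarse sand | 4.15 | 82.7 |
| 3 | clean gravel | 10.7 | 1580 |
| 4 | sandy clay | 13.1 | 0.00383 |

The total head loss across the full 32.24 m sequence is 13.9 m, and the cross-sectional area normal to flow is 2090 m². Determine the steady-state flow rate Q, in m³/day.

8.49

Flow is perpendicular to layering, so the layers act in series and the equivalent K is the thickness-weighted harmonic mean.
Total thickness L = 4.29 + 4.15 + 10.7 + 13.1 = 32.24 m.
Σ(b_i/K_i) = 4.29/1.71 + 4.15/82.7 + 10.7/1580 + 13.1/0.00383 = 3423 d.
K_eq = L / Σ(b_i/K_i) = 32.24 / 3423 = 0.009419 m/day.
Q = K_eq · A · (Δh/L) = 0.009419 × 2090 × (13.9/32.24) = 8.487 m³/day.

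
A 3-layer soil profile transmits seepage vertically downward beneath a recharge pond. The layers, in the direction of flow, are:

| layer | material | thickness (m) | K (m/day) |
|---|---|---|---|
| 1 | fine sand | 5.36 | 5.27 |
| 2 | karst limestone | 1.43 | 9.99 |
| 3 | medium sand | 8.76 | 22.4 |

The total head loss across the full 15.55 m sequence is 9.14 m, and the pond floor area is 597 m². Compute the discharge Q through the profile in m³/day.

3520

Flow is perpendicular to layering, so the layers act in series and the equivalent K is the thickness-weighted harmonic mean.
Total thickness L = 5.36 + 1.43 + 8.76 = 15.55 m.
Σ(b_i/K_i) = 5.36/5.27 + 1.43/9.99 + 8.76/22.4 = 1.551 d.
K_eq = L / Σ(b_i/K_i) = 15.55 / 1.551 = 10.02 m/day.
Q = K_eq · A · (Δh/L) = 10.02 × 597 × (9.14/15.55) = 3517 m³/day.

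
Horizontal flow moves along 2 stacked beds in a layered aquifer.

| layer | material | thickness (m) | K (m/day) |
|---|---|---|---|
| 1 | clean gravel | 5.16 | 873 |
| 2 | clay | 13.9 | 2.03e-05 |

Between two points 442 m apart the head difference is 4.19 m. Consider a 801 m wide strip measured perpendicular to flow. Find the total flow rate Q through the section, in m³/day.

Flow is parallel to layering, so each bed carries its own Darcy discharge and the transmissivities add.
Σ(K_i·b_i) = 873×5.16 + 2.03e-05×13.9 = 4505 m²/day.
Hydraulic gradient i = Δh / L = 4.19 / 442 = 0.009480.
Q = Σ(K_i·b_i) · W · i = 4505 × 801 × 0.009480 = 34205 m³/day.

34200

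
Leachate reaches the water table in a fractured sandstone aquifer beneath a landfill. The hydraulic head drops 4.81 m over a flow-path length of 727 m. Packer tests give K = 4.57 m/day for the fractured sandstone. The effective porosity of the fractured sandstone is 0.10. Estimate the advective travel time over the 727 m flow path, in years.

Hydraulic gradient i = Δh / L = 4.81 / 727 = 0.006616.
Darcy flux q = K · i = 4.570 × 0.006616 = 0.03024 m/day.
Seepage velocity v = q / n_e = 0.03024 / 0.10 = 0.3024 m/day.
Travel time t = L / v = 727 / 0.3024 = 2404 days = 6.583 years.

6.58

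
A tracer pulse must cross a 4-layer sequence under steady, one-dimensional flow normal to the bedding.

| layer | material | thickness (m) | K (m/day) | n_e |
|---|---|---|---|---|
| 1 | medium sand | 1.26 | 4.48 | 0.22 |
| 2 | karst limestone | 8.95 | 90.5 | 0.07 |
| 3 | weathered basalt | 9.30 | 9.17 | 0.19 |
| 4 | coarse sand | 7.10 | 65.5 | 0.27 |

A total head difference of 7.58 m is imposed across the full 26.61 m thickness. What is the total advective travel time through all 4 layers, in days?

With flow normal to the layers, continuity requires the same specific discharge q through every layer.
Σ(b_i/K_i) = 1.26/4.48 + 8.95/90.5 + 9.30/9.17 + 7.10/65.5 = 1.503 d.
q = Δh / Σ(b_i/K_i) = 7.58 / 1.503 = 5.044 m/day.
In each layer the seepage velocity is v_i = q/n_i, so the layer transit time is t_i = b_i·n_i / q:
  layer 1 (medium sand): t_1 = 1.26 × 0.22 / 5.044 = 0.05495 d
  layer 2 (karst limestone): t_2 = 8.95 × 0.07 / 5.044 = 0.1242 d
  layer 3 (weathered basalt): t_3 = 9.30 × 0.19 / 5.044 = 0.3503 d
  layer 4 (coarse sand): t_4 = 7.10 × 0.27 / 5.044 = 0.3800 d
Total t = Σ t_i = 0.9095 days.

0.910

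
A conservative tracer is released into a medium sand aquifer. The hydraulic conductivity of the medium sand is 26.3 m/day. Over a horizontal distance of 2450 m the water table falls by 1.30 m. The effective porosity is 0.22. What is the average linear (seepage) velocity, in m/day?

0.0634

Hydraulic gradient i = Δh / L = 1.30 / 2450 = 0.0005306.
Darcy flux q = K · i = 26.30 × 0.0005306 = 0.01396 m/day.
Seepage velocity v = q / n_e = 0.01396 / 0.22 = 0.06343 m/day.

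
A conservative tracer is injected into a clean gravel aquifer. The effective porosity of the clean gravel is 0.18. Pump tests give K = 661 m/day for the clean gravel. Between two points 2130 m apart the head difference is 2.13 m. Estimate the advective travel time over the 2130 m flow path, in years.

1.59

Hydraulic gradient i = Δh / L = 2.13 / 2130 = 0.001000.
Darcy flux q = K · i = 661.0 × 0.001000 = 0.6610 m/day.
Seepage velocity v = q / n_e = 0.6610 / 0.18 = 3.672 m/day.
Travel time t = L / v = 2130 / 3.672 = 580.0 days = 1.588 years.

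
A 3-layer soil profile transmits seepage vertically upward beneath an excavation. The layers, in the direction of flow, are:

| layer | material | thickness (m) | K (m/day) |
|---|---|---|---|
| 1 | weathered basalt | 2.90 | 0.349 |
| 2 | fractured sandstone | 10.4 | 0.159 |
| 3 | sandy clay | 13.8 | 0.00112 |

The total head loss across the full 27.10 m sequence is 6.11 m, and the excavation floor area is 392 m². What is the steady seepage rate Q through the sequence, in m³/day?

0.193

Flow is perpendicular to layering, so the layers act in series and the equivalent K is the thickness-weighted harmonic mean.
Total thickness L = 2.90 + 10.4 + 13.8 = 27.10 m.
Σ(b_i/K_i) = 2.90/0.349 + 10.4/0.159 + 13.8/0.00112 = 12395 d.
K_eq = L / Σ(b_i/K_i) = 27.10 / 12395 = 0.002186 m/day.
Q = K_eq · A · (Δh/L) = 0.002186 × 392 × (6.11/27.10) = 0.1932 m³/day.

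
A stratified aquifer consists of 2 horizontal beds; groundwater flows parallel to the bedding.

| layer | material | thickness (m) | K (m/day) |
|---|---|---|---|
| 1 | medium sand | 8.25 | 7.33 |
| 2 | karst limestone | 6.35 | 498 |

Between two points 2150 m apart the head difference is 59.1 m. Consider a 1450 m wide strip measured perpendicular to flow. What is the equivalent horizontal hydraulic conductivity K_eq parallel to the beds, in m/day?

221

Flow is parallel to layering, so each bed carries its own Darcy discharge and the transmissivities add.
Σ(K_i·b_i) = 7.33×8.25 + 498×6.35 = 3223 m²/day.
Total thickness b = 14.60 m, so K_eq = Σ(K_i·b_i)/b = 220.7 m/day.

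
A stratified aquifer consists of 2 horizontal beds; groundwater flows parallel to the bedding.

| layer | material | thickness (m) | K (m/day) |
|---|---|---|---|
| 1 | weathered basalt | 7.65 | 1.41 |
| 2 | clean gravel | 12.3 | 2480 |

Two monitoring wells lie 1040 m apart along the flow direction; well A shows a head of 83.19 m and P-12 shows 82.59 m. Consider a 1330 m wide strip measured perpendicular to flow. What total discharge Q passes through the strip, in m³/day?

Flow is parallel to layering, so each bed carries its own Darcy discharge and the transmissivities add.
Σ(K_i·b_i) = 1.41×7.65 + 2480×12.3 = 30515 m²/day.
Hydraulic gradient i = (83.19 − 82.59) / 1040 = 0.6 / 1040 = 0.0005769.
Q = Σ(K_i·b_i) · W · i = 30515 × 1330 × 0.0005769 = 23414 m³/day.

23400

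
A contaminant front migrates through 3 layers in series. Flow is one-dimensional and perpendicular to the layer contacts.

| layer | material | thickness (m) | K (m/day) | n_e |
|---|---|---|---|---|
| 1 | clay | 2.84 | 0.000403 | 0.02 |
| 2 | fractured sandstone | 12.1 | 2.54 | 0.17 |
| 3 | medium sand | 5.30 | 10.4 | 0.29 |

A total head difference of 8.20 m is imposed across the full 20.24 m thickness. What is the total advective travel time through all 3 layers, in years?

With flow normal to the layers, continuity requires the same specific discharge q through every layer.
Σ(b_i/K_i) = 2.84/0.000403 + 12.1/2.54 + 5.30/10.4 = 7052 d.
q = Δh / Σ(b_i/K_i) = 8.20 / 7052 = 0.001163 m/day.
In each layer the seepage velocity is v_i = q/n_i, so the layer transit time is t_i = b_i·n_i / q:
  layer 1 (clay): t_1 = 2.84 × 0.02 / 0.001163 = 48.85 d
  layer 2 (fractured sandstone): t_2 = 12.1 × 0.17 / 0.001163 = 1769 d
  layer 3 (medium sand): t_3 = 5.30 × 0.29 / 0.001163 = 1322 d
Total t = Σ t_i = 3140 days = 8.597 years.

8.60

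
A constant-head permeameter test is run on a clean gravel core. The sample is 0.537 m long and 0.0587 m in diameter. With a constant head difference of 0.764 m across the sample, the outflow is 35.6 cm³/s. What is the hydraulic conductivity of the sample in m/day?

799

Cross-sectional area A = π·(d/2)² = π × (0.0587/2)² = 0.002706 m².
Convert discharge: 35.6 cm³/s = 3.560e-05 m³/s.
Darcy's law rearranged: K = Q·L / (A·Δh) = 3.560e-05 × 0.537 / (0.002706 × 0.764) = 0.009246 m/s = 798.9 m/day.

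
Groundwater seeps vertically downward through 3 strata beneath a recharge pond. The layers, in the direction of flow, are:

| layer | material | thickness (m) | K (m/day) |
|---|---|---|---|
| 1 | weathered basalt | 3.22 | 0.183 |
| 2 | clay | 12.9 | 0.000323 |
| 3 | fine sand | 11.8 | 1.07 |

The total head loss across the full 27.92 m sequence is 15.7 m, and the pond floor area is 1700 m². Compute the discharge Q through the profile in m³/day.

0.668

Flow is perpendicular to layering, so the layers act in series and the equivalent K is the thickness-weighted harmonic mean.
Total thickness L = 3.22 + 12.9 + 11.8 = 27.92 m.
Σ(b_i/K_i) = 3.22/0.183 + 12.9/0.000323 + 11.8/1.07 = 39967 d.
K_eq = L / Σ(b_i/K_i) = 27.92 / 39967 = 0.0006986 m/day.
Q = K_eq · A · (Δh/L) = 0.0006986 × 1700 × (15.7/27.92) = 0.6678 m³/day.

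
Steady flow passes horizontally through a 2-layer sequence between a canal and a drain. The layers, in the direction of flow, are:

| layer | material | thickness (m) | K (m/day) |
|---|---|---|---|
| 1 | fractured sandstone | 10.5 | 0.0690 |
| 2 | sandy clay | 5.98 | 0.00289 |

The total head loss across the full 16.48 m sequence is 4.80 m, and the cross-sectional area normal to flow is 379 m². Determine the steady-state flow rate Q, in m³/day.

Flow is perpendicular to layering, so the layers act in series and the equivalent K is the thickness-weighted harmonic mean.
Total thickness L = 10.5 + 5.98 = 16.48 m.
Σ(b_i/K_i) = 10.5/0.0690 + 5.98/0.00289 = 2221 d.
K_eq = L / Σ(b_i/K_i) = 16.48 / 2221 = 0.007419 m/day.
Q = K_eq · A · (Δh/L) = 0.007419 × 379 × (4.80/16.48) = 0.8190 m³/day.

0.819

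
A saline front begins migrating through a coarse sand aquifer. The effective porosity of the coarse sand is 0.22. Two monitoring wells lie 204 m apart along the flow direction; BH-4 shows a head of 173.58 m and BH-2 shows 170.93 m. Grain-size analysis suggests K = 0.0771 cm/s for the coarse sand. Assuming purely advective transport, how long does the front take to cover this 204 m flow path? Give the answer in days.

51.9

Convert K: 0.0771 cm/s × 864 = 66.61 m/day.
Hydraulic gradient i = (173.58 − 170.93) / 204 = 2.65 / 204 = 0.01299.
Darcy flux q = K · i = 66.61 × 0.01299 = 0.8653 m/day.
Seepage velocity v = q / n_e = 0.8653 / 0.22 = 3.933 m/day.
Travel time t = L / v = 204 / 3.933 = 51.86 days.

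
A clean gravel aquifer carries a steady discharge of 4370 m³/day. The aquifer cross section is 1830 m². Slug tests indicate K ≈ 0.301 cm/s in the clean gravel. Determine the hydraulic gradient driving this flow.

0.00918

Convert K: 0.301 cm/s × 864 = 260.1 m/day.
From Q = K·A·i, i = Q / (K·A) = 4370 / (260.1 × 1830) = 0.009182.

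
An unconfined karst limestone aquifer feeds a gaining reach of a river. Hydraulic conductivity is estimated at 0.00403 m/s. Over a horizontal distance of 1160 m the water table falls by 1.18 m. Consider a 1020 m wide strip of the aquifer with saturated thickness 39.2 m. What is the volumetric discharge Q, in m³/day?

14200

Convert K: 0.00403 m/s × 86400 = 348.2 m/day.
Cross-sectional area A = 1020 × 39.2 = 39984 m².
Hydraulic gradient i = Δh / L = 1.18 / 1160 = 0.001017.
Darcy's law: Q = K · A · i = 348.2 × 39984 × 0.001017 = 14162 m³/day.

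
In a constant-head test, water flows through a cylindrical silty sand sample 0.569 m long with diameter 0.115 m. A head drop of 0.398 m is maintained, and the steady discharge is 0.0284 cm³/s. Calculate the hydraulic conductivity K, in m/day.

0.338

Cross-sectional area A = π·(d/2)² = π × (0.115/2)² = 0.01039 m².
Convert discharge: 0.0284 cm³/s = 2.840e-08 m³/s.
Darcy's law rearranged: K = Q·L / (A·Δh) = 2.840e-08 × 0.569 / (0.01039 × 0.398) = 3.909e-06 m/s = 0.3377 m/day.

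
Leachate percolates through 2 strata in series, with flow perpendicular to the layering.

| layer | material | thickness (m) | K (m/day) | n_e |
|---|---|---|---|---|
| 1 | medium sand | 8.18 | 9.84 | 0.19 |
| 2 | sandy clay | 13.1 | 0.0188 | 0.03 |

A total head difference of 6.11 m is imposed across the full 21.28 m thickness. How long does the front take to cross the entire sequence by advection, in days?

With flow normal to the layers, continuity requires the same specific discharge q through every layer.
Σ(b_i/K_i) = 8.18/9.84 + 13.1/0.0188 = 697.6 d.
q = Δh / Σ(b_i/K_i) = 6.11 / 697.6 = 0.008758 m/day.
In each layer the seepage velocity is v_i = q/n_i, so the layer transit time is t_i = b_i·n_i / q:
  layer 1 (medium sand): t_1 = 8.18 × 0.19 / 0.008758 = 177.5 d
  layer 2 (sandy clay): t_2 = 13.1 × 0.03 / 0.008758 = 44.87 d
Total t = Σ t_i = 222.3 days.

222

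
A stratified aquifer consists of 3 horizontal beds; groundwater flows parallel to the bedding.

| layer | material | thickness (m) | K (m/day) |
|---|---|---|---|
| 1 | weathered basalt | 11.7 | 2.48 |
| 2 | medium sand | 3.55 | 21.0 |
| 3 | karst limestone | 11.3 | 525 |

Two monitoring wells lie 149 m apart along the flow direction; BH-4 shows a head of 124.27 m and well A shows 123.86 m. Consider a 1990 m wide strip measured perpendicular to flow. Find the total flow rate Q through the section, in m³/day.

Flow is parallel to layering, so each bed carries its own Darcy discharge and the transmissivities add.
Σ(K_i·b_i) = 2.48×11.7 + 21.0×3.55 + 525×11.3 = 6036 m²/day.
Hydraulic gradient i = (124.27 − 123.86) / 149 = 0.41 / 149 = 0.002752.
Q = Σ(K_i·b_i) · W · i = 6036 × 1990 × 0.002752 = 33053 m³/day.

33100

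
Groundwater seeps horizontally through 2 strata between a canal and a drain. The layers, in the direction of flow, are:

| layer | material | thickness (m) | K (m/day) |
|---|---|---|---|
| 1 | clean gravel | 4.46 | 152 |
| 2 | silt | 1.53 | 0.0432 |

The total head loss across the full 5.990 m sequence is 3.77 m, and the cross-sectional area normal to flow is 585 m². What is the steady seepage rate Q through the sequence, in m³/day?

62.2

Flow is perpendicular to layering, so the layers act in series and the equivalent K is the thickness-weighted harmonic mean.
Total thickness L = 4.46 + 1.53 = 5.990 m.
Σ(b_i/K_i) = 4.46/152 + 1.53/0.0432 = 35.45 d.
K_eq = L / Σ(b_i/K_i) = 5.990 / 35.45 = 0.1690 m/day.
Q = K_eq · A · (Δh/L) = 0.1690 × 585 × (3.77/5.990) = 62.22 m³/day.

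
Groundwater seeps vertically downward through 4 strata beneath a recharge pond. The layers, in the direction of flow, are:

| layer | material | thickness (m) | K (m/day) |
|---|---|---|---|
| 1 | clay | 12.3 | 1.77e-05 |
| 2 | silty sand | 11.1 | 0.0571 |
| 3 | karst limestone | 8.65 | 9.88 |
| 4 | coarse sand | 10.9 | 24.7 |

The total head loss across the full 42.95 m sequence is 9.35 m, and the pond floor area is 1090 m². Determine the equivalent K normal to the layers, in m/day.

6.18e-05

Flow is perpendicular to layering, so the layers act in series and the equivalent K is the thickness-weighted harmonic mean.
Total thickness L = 12.3 + 11.1 + 8.65 + 10.9 = 42.95 m.
Σ(b_i/K_i) = 12.3/1.77e-05 + 11.1/0.0571 + 8.65/9.88 + 10.9/24.7 = 6.951e+05 d.
K_eq = L / Σ(b_i/K_i) = 42.95 / 6.951e+05 = 6.179e-05 m/day.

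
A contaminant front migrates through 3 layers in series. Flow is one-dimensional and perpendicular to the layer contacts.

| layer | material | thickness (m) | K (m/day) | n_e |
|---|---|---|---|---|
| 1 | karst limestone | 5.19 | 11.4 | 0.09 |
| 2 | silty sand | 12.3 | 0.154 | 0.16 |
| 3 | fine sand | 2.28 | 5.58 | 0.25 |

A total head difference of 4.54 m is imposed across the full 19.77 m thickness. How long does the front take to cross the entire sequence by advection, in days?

With flow normal to the layers, continuity requires the same specific discharge q through every layer.
Σ(b_i/K_i) = 5.19/11.4 + 12.3/0.154 + 2.28/5.58 = 80.73 d.
q = Δh / Σ(b_i/K_i) = 4.54 / 80.73 = 0.05623 m/day.
In each layer the seepage velocity is v_i = q/n_i, so the layer transit time is t_i = b_i·n_i / q:
  layer 1 (karst limestone): t_1 = 5.19 × 0.09 / 0.05623 = 8.306 d
  layer 2 (silty sand): t_2 = 12.3 × 0.16 / 0.05623 = 35.00 d
  layer 3 (fine sand): t_3 = 2.28 × 0.25 / 0.05623 = 10.14 d
Total t = Σ t_i = 53.44 days.

53.4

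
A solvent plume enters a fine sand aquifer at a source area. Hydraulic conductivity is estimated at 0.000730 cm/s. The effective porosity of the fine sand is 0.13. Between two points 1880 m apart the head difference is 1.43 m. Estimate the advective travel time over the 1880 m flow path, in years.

Convert K: 0.000730 cm/s × 864 = 0.6307 m/day.
Hydraulic gradient i = Δh / L = 1.43 / 1880 = 0.0007606.
Darcy flux q = K · i = 0.6307 × 0.0007606 = 0.0004797 m/day.
Seepage velocity v = q / n_e = 0.0004797 / 0.13 = 0.003690 m/day.
Travel time t = L / v = 1880 / 0.003690 = 5.094e+05 days = 1395 years.

1390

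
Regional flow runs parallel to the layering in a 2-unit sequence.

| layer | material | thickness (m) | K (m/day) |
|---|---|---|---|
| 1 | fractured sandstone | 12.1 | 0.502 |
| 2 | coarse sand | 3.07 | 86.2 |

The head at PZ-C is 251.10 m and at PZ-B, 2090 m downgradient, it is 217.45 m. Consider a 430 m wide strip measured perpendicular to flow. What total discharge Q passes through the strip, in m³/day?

Flow is parallel to layering, so each bed carries its own Darcy discharge and the transmissivities add.
Σ(K_i·b_i) = 0.502×12.1 + 86.2×3.07 = 270.7 m²/day.
Hydraulic gradient i = (251.10 − 217.45) / 2090 = 33.65 / 2090 = 0.01610.
Q = Σ(K_i·b_i) · W · i = 270.7 × 430 × 0.01610 = 1874 m³/day.

1870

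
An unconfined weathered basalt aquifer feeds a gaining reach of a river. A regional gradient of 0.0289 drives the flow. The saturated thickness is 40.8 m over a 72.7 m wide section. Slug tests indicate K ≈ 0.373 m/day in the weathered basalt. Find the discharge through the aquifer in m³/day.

32.0

Cross-sectional area A = 72.7 × 40.8 = 2966 m².
Hydraulic gradient i = 0.0289.
Darcy's law: Q = K · A · i = 0.3730 × 2966 × 0.02890 = 31.97 m³/day.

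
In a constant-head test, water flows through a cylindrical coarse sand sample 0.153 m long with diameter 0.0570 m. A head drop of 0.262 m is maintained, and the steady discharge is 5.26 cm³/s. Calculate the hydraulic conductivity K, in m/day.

Cross-sectional area A = π·(d/2)² = π × (0.0570/2)² = 0.002552 m².
Convert discharge: 5.26 cm³/s = 5.260e-06 m³/s.
Darcy's law rearranged: K = Q·L / (A·Δh) = 5.260e-06 × 0.153 / (0.002552 × 0.262) = 0.001204 m/s = 104.0 m/day.

104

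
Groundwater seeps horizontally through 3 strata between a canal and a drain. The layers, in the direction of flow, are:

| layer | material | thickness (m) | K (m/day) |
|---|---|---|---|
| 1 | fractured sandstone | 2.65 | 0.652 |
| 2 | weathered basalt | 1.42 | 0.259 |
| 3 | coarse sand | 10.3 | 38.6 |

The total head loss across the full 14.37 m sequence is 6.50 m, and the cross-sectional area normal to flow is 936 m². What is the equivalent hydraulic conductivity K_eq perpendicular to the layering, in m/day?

Flow is perpendicular to layering, so the layers act in series and the equivalent K is the thickness-weighted harmonic mean.
Total thickness L = 2.65 + 1.42 + 10.3 = 14.37 m.
Σ(b_i/K_i) = 2.65/0.652 + 1.42/0.259 + 10.3/38.6 = 9.814 d.
K_eq = L / Σ(b_i/K_i) = 14.37 / 9.814 = 1.464 m/day.

1.46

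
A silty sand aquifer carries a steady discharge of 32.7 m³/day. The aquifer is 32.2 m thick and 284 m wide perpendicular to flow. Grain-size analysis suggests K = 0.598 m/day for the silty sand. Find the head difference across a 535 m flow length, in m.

3.20

Cross-sectional area A = 284 × 32.2 = 9145 m².
From Q = K·A·i, i = Q / (K·A) = 32.7 / (0.5980 × 9145) = 0.005980.
Head loss Δh = i · L = 0.005980 × 535 = 3.199 m.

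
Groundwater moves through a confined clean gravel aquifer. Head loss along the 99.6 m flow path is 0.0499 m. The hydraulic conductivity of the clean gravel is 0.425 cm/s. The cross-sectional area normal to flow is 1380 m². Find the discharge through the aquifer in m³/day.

Convert K: 0.425 cm/s × 864 = 367.2 m/day.
Hydraulic gradient i = Δh / L = 0.0499 / 99.6 = 0.0005010.
Darcy's law: Q = K · A · i = 367.2 × 1380 × 0.0005010 = 253.9 m³/day.

254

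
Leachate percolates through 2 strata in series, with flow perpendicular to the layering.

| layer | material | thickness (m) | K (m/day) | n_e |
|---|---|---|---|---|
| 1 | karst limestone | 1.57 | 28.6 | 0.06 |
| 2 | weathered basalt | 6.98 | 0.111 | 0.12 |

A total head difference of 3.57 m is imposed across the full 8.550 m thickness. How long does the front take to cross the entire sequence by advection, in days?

With flow normal to the layers, continuity requires the same specific discharge q through every layer.
Σ(b_i/K_i) = 1.57/28.6 + 6.98/0.111 = 62.94 d.
q = Δh / Σ(b_i/K_i) = 3.57 / 62.94 = 0.05672 m/day.
In each layer the seepage velocity is v_i = q/n_i, so the layer transit time is t_i = b_i·n_i / q:
  layer 1 (karst limestone): t_1 = 1.57 × 0.06 / 0.05672 = 1.661 d
  layer 2 (weathered basalt): t_2 = 6.98 × 0.12 / 0.05672 = 14.77 d
Total t = Σ t_i = 16.43 days.

16.4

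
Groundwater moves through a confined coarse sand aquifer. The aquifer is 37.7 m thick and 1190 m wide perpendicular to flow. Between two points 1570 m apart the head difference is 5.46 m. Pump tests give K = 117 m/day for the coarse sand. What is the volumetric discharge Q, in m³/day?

18300

Cross-sectional area A = 1190 × 37.7 = 44863 m².
Hydraulic gradient i = Δh / L = 5.46 / 1570 = 0.003478.
Darcy's law: Q = K · A · i = 117.0 × 44863 × 0.003478 = 18254 m³/day.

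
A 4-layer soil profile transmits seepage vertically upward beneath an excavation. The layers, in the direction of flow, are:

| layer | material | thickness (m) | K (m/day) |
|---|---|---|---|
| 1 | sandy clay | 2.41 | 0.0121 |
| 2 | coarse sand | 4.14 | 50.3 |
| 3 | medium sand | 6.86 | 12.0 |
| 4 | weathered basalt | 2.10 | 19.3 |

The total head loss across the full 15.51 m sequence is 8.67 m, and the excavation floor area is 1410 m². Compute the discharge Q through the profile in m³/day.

Flow is perpendicular to layering, so the layers act in series and the equivalent K is the thickness-weighted harmonic mean.
Total thickness L = 2.41 + 4.14 + 6.86 + 2.10 = 15.51 m.
Σ(b_i/K_i) = 2.41/0.0121 + 4.14/50.3 + 6.86/12.0 + 2.10/19.3 = 199.9 d.
K_eq = L / Σ(b_i/K_i) = 15.51 / 199.9 = 0.07757 m/day.
Q = K_eq · A · (Δh/L) = 0.07757 × 1410 × (8.67/15.51) = 61.14 m³/day.

61.1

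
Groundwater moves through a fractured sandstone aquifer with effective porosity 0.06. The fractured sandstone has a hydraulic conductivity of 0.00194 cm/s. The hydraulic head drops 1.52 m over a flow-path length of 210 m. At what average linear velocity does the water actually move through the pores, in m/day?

Convert K: 0.00194 cm/s × 864 = 1.676 m/day.
Hydraulic gradient i = Δh / L = 1.52 / 210 = 0.007238.
Darcy flux q = K · i = 1.676 × 0.007238 = 0.01213 m/day.
Seepage velocity v = q / n_e = 0.01213 / 0.06 = 0.2022 m/day.

0.202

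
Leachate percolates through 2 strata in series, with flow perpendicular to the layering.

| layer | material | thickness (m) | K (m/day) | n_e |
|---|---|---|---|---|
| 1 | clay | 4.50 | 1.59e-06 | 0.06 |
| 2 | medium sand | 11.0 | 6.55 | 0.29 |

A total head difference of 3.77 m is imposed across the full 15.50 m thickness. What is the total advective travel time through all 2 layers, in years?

With flow normal to the layers, continuity requires the same specific discharge q through every layer.
Σ(b_i/K_i) = 4.50/1.59e-06 + 11.0/6.55 = 2.830e+06 d.
q = Δh / Σ(b_i/K_i) = 3.77 / 2.830e+06 = 1.332e-06 m/day.
In each layer the seepage velocity is v_i = q/n_i, so the layer transit time is t_i = b_i·n_i / q:
  layer 1 (clay): t_1 = 4.50 × 0.06 / 1.332e-06 = 2.027e+05 d
  layer 2 (medium sand): t_2 = 11.0 × 0.29 / 1.332e-06 = 2.395e+06 d
Total t = Σ t_i = 2.597e+06 days = 7111 years.

7110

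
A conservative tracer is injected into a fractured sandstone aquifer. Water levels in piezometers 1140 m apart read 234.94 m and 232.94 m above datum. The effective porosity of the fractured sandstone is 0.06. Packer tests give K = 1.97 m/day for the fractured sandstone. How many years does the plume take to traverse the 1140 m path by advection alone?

Hydraulic gradient i = (234.94 − 232.94) / 1140 = 2 / 1140 = 0.001754.
Darcy flux q = K · i = 1.970 × 0.001754 = 0.003456 m/day.
Seepage velocity v = q / n_e = 0.003456 / 0.06 = 0.05760 m/day.
Travel time t = L / v = 1140 / 0.05760 = 19791 days = 54.18 years.

54.2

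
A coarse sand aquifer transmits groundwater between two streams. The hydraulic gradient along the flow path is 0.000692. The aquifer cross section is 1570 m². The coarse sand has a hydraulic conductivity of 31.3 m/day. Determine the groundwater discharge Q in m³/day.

Hydraulic gradient i = 0.000692.
Darcy's law: Q = K · A · i = 31.30 × 1570 × 0.0006920 = 34.01 m³/day.

34.0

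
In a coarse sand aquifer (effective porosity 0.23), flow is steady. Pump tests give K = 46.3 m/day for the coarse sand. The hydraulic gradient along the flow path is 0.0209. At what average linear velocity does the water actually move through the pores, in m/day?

Hydraulic gradient i = 0.0209.
Darcy flux q = K · i = 46.30 × 0.02090 = 0.9677 m/day.
Seepage velocity v = q / n_e = 0.9677 / 0.23 = 4.207 m/day.

4.21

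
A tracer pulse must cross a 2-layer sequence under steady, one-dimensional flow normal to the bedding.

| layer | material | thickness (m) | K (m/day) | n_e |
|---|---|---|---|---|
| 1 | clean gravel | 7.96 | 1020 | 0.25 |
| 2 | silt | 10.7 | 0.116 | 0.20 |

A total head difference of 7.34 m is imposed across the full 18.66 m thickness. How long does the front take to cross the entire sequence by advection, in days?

51.9

With flow normal to the layers, continuity requires the same specific discharge q through every layer.
Σ(b_i/K_i) = 7.96/1020 + 10.7/0.116 = 92.25 d.
q = Δh / Σ(b_i/K_i) = 7.34 / 92.25 = 0.07957 m/day.
In each layer the seepage velocity is v_i = q/n_i, so the layer transit time is t_i = b_i·n_i / q:
  layer 1 (clean gravel): t_1 = 7.96 × 0.25 / 0.07957 = 25.01 d
  layer 2 (silt): t_2 = 10.7 × 0.20 / 0.07957 = 26.90 d
Total t = Σ t_i = 51.91 days.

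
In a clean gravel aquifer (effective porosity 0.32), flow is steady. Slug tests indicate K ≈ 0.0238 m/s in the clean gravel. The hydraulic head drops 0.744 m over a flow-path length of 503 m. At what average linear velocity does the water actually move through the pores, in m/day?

9.50

Convert K: 0.0238 m/s × 86400 = 2056 m/day.
Hydraulic gradient i = Δh / L = 0.744 / 503 = 0.001479.
Darcy flux q = K · i = 2056 × 0.001479 = 3.042 m/day.
Seepage velocity v = q / n_e = 3.042 / 0.32 = 9.505 m/day.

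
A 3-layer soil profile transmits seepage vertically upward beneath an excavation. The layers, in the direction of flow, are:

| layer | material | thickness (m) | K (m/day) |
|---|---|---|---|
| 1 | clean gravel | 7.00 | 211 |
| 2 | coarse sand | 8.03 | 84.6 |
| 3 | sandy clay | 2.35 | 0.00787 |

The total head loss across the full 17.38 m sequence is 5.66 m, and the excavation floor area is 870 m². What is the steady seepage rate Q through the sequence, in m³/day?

16.5

Flow is perpendicular to layering, so the layers act in series and the equivalent K is the thickness-weighted harmonic mean.
Total thickness L = 7.00 + 8.03 + 2.35 = 17.38 m.
Σ(b_i/K_i) = 7.00/211 + 8.03/84.6 + 2.35/0.00787 = 298.7 d.
K_eq = L / Σ(b_i/K_i) = 17.38 / 298.7 = 0.05818 m/day.
Q = K_eq · A · (Δh/L) = 0.05818 × 870 × (5.66/17.38) = 16.48 m³/day.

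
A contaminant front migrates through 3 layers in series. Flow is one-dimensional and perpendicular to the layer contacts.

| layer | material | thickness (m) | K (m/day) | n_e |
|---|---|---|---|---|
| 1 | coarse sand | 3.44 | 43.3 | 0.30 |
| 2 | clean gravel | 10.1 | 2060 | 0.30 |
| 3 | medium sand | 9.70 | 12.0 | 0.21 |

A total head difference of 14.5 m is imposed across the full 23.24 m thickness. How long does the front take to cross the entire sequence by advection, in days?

0.375

With flow normal to the layers, continuity requires the same specific discharge q through every layer.
Σ(b_i/K_i) = 3.44/43.3 + 10.1/2060 + 9.70/12.0 = 0.8927 d.
q = Δh / Σ(b_i/K_i) = 14.5 / 0.8927 = 16.24 m/day.
In each layer the seepage velocity is v_i = q/n_i, so the layer transit time is t_i = b_i·n_i / q:
  layer 1 (coarse sand): t_1 = 3.44 × 0.30 / 16.24 = 0.06353 d
  layer 2 (clean gravel): t_2 = 10.1 × 0.30 / 16.24 = 0.1865 d
  layer 3 (medium sand): t_3 = 9.70 × 0.21 / 16.24 = 0.1254 d
Total t = Σ t_i = 0.3755 days.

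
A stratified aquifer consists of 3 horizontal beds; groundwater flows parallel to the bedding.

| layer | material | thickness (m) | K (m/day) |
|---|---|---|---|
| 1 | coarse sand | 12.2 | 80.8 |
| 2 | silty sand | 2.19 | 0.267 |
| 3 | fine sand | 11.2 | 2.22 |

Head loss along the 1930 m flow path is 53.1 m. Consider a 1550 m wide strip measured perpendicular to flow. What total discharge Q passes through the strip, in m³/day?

43100

Flow is parallel to layering, so each bed carries its own Darcy discharge and the transmissivities add.
Σ(K_i·b_i) = 80.8×12.2 + 0.267×2.19 + 2.22×11.2 = 1011 m²/day.
Hydraulic gradient i = Δh / L = 53.1 / 1930 = 0.02751.
Q = Σ(K_i·b_i) · W · i = 1011 × 1550 × 0.02751 = 43123 m³/day.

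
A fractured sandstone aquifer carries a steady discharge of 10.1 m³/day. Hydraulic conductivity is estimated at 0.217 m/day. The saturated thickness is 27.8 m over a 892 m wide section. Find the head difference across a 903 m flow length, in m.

Cross-sectional area A = 892 × 27.8 = 24798 m².
From Q = K·A·i, i = Q / (K·A) = 10.1 / (0.2170 × 24798) = 0.001877.
Head loss Δh = i · L = 0.001877 × 903 = 1.695 m.

1.69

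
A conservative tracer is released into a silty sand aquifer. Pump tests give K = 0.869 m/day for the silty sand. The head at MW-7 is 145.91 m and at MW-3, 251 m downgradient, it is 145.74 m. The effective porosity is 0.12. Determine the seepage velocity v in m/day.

0.00490

Hydraulic gradient i = (145.91 − 145.74) / 251 = 0.17 / 251 = 0.0006773.
Darcy flux q = K · i = 0.8690 × 0.0006773 = 0.0005886 m/day.
Seepage velocity v = q / n_e = 0.0005886 / 0.12 = 0.004905 m/day.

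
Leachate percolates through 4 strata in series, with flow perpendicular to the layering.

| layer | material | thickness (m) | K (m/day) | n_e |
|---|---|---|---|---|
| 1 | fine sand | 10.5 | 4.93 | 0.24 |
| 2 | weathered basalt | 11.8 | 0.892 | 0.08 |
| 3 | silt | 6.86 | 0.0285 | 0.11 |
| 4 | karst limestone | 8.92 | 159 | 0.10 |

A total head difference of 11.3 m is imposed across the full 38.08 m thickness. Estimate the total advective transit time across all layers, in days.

116

With flow normal to the layers, continuity requires the same specific discharge q through every layer.
Σ(b_i/K_i) = 10.5/4.93 + 11.8/0.892 + 6.86/0.0285 + 8.92/159 = 256.1 d.
q = Δh / Σ(b_i/K_i) = 11.3 / 256.1 = 0.04412 m/day.
In each layer the seepage velocity is v_i = q/n_i, so the layer transit time is t_i = b_i·n_i / q:
  layer 1 (fine sand): t_1 = 10.5 × 0.24 / 0.04412 = 57.12 d
  layer 2 (weathered basalt): t_2 = 11.8 × 0.08 / 0.04412 = 21.40 d
  layer 3 (silt): t_3 = 6.86 × 0.11 / 0.04412 = 17.10 d
  layer 4 (karst limestone): t_4 = 8.92 × 0.10 / 0.04412 = 20.22 d
Total t = Σ t_i = 115.8 days.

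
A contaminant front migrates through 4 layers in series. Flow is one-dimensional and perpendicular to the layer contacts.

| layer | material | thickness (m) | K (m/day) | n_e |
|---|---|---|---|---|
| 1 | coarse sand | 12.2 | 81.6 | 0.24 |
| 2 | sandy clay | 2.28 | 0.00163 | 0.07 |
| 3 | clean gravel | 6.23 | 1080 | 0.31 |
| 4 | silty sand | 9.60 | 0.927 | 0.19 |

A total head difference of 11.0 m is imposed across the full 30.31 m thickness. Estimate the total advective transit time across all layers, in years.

2.40

With flow normal to the layers, continuity requires the same specific discharge q through every layer.
Σ(b_i/K_i) = 12.2/81.6 + 2.28/0.00163 + 6.23/1080 + 9.60/0.927 = 1409 d.
q = Δh / Σ(b_i/K_i) = 11.0 / 1409 = 0.007805 m/day.
In each layer the seepage velocity is v_i = q/n_i, so the layer transit time is t_i = b_i·n_i / q:
  layer 1 (coarse sand): t_1 = 12.2 × 0.24 / 0.007805 = 375.1 d
  layer 2 (sandy clay): t_2 = 2.28 × 0.07 / 0.007805 = 20.45 d
  layer 3 (clean gravel): t_3 = 6.23 × 0.31 / 0.007805 = 247.4 d
  layer 4 (silty sand): t_4 = 9.60 × 0.19 / 0.007805 = 233.7 d
Total t = Σ t_i = 876.7 days = 2.400 years.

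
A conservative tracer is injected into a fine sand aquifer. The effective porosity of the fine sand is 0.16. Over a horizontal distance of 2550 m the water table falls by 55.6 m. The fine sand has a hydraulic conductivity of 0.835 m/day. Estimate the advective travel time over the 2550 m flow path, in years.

61.4

Hydraulic gradient i = Δh / L = 55.6 / 2550 = 0.02180.
Darcy flux q = K · i = 0.8350 × 0.02180 = 0.01821 m/day.
Seepage velocity v = q / n_e = 0.01821 / 0.16 = 0.1138 m/day.
Travel time t = L / v = 2550 / 0.1138 = 22410 days = 61.35 years.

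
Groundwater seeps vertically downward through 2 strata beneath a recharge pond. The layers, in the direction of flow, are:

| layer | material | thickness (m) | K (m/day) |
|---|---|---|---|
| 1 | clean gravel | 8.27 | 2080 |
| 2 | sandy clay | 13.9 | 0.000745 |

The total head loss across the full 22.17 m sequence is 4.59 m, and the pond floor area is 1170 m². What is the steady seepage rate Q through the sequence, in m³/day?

0.288

Flow is perpendicular to layering, so the layers act in series and the equivalent K is the thickness-weighted harmonic mean.
Total thickness L = 8.27 + 13.9 = 22.17 m.
Σ(b_i/K_i) = 8.27/2080 + 13.9/0.000745 = 18658 d.
K_eq = L / Σ(b_i/K_i) = 22.17 / 18658 = 0.001188 m/day.
Q = K_eq · A · (Δh/L) = 0.001188 × 1170 × (4.59/22.17) = 0.2878 m³/day.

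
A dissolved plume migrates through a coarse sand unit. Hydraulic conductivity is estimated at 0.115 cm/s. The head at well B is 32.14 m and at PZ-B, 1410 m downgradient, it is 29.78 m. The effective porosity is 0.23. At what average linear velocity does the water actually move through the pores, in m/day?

0.723

Convert K: 0.115 cm/s × 864 = 99.36 m/day.
Hydraulic gradient i = (32.14 − 29.78) / 1410 = 2.36 / 1410 = 0.001674.
Darcy flux q = K · i = 99.36 × 0.001674 = 0.1663 m/day.
Seepage velocity v = q / n_e = 0.1663 / 0.23 = 0.7231 m/day.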